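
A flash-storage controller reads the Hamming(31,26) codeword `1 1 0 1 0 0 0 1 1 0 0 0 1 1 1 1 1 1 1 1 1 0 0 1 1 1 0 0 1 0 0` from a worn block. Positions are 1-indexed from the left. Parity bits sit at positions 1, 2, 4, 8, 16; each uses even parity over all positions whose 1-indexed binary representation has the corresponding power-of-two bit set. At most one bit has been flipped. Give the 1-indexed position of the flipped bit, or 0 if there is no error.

13

s1: b1⊕b3⊕b5⊕b7⊕b9⊕b11⊕b13⊕b15⊕b17⊕b19⊕b21⊕b23⊕b25⊕b27⊕b29⊕b31 = 1⊕0⊕0⊕0⊕1⊕0⊕1⊕1⊕1⊕1⊕1⊕0⊕1⊕0⊕1⊕0 = 1
s2: b2⊕b3⊕b6⊕b7⊕b10⊕b11⊕b14⊕b15⊕b18⊕b19⊕b22⊕b23⊕b26⊕b27⊕b30⊕b31 = 1⊕0⊕0⊕0⊕0⊕0⊕1⊕1⊕1⊕1⊕0⊕0⊕1⊕0⊕0⊕0 = 0
s4: b4⊕b5⊕b6⊕b7⊕b12⊕b13⊕b14⊕b15⊕b20⊕b21⊕b22⊕b23⊕b28⊕b29⊕b30⊕b31 = 1⊕0⊕0⊕0⊕0⊕1⊕1⊕1⊕1⊕1⊕0⊕0⊕0⊕1⊕0⊕0 = 1
s8: b8⊕b9⊕b10⊕b11⊕b12⊕b13⊕b14⊕b15⊕b24⊕b25⊕b26⊕b27⊕b28⊕b29⊕b30⊕b31 = 1⊕1⊕0⊕0⊕0⊕1⊕1⊕1⊕1⊕1⊕1⊕0⊕0⊕1⊕0⊕0 = 1
s16: b16⊕b17⊕b18⊕b19⊕b20⊕b21⊕b22⊕b23⊕b24⊕b25⊕b26⊕b27⊕b28⊕b29⊕b30⊕b31 = 1⊕1⊕1⊕1⊕1⊕1⊕0⊕0⊕1⊕1⊕1⊕0⊕0⊕1⊕0⊕0 = 0
Syndrome (s16...s1) = 01101 → position 13.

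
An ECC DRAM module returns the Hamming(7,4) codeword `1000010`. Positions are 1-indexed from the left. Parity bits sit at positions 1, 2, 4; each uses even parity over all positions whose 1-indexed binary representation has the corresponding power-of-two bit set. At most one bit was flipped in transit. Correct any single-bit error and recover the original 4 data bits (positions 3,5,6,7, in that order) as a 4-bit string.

s1: b1⊕b3⊕b5⊕b7 = 1⊕0⊕0⊕0 = 1
s2: b2⊕b3⊕b6⊕b7 = 0⊕0⊕1⊕0 = 1
s4: b4⊕b5⊕b6⊕b7 = 0⊕0⊕1⊕0 = 1
Syndrome (s4...s1) = 111 → position 7.
Flip bit 7: corrected codeword = 1000011
Data bits at positions 3,5,6,7: 0011

0011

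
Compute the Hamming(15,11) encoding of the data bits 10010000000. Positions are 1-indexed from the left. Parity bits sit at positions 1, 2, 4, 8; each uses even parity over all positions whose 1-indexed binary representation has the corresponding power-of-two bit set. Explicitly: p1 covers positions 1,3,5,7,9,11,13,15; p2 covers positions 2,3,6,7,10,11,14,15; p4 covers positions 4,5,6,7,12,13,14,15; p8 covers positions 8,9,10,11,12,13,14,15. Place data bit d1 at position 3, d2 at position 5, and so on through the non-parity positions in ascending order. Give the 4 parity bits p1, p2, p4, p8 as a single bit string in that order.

0010

Place data bits at non-power-of-two positions: b3=1, b5=0, b6=0, b7=1, b9=0, b10=0, b11=0, b12=0, b13=0, b14=0, b15=0.
p1 = XOR of data positions {3,5,7,9,11,13,15} = 1⊕0⊕1⊕0⊕0⊕0⊕0 = 0
p2 = XOR of data positions {3,6,7,10,11,14,15} = 1⊕0⊕1⊕0⊕0⊕0⊕0 = 0
p4 = XOR of data positions {5,6,7,12,13,14,15} = 0⊕0⊕1⊕0⊕0⊕0⊕0 = 1
p8 = XOR of data positions {9,10,11,12,13,14,15} = 0⊕0⊕0⊕0⊕0⊕0⊕0 = 0
Parity bits p1,p2,p4,p8 = 0010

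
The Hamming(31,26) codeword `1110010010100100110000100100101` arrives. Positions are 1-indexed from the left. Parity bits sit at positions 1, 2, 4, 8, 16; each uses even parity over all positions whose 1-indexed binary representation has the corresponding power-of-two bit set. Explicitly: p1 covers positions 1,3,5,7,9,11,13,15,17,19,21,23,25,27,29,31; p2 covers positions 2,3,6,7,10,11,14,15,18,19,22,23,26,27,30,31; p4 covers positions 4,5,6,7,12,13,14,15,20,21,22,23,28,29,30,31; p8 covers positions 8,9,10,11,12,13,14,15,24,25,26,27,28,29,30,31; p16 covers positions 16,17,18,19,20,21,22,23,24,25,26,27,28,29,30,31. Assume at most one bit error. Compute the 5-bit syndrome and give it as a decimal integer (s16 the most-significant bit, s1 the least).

s1: b1⊕b3⊕b5⊕b7⊕b9⊕b11⊕b13⊕b15⊕b17⊕b19⊕b21⊕b23⊕b25⊕b27⊕b29⊕b31 = 1⊕1⊕0⊕0⊕1⊕1⊕0⊕0⊕1⊕0⊕0⊕1⊕0⊕0⊕1⊕1 = 0
s2: b2⊕b3⊕b6⊕b7⊕b10⊕b11⊕b14⊕b15⊕b18⊕b19⊕b22⊕b23⊕b26⊕b27⊕b30⊕b31 = 1⊕1⊕1⊕0⊕0⊕1⊕1⊕0⊕1⊕0⊕0⊕1⊕1⊕0⊕0⊕1 = 1
s4: b4⊕b5⊕b6⊕b7⊕b12⊕b13⊕b14⊕b15⊕b20⊕b21⊕b22⊕b23⊕b28⊕b29⊕b30⊕b31 = 0⊕0⊕1⊕0⊕0⊕0⊕1⊕0⊕0⊕0⊕0⊕1⊕0⊕1⊕0⊕1 = 1
s8: b8⊕b9⊕b10⊕b11⊕b12⊕b13⊕b14⊕b15⊕b24⊕b25⊕b26⊕b27⊕b28⊕b29⊕b30⊕b31 = 0⊕1⊕0⊕1⊕0⊕0⊕1⊕0⊕0⊕0⊕1⊕0⊕0⊕1⊕0⊕1 = 0
s16: b16⊕b17⊕b18⊕b19⊕b20⊕b21⊕b22⊕b23⊕b24⊕b25⊕b26⊕b27⊕b28⊕b29⊕b30⊕b31 = 0⊕1⊕1⊕0⊕0⊕0⊕0⊕1⊕0⊕0⊕1⊕0⊕0⊕1⊕0⊕1 = 0
Syndrome (s16...s1) = 00110 → position 6.

6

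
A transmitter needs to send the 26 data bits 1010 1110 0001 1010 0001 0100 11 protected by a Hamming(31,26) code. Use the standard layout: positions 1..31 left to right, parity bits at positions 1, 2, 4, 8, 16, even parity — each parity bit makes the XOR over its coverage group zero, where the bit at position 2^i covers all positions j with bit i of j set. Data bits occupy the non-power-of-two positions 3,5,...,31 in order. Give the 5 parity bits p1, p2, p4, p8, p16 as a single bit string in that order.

10011

Place data bits at non-power-of-two positions: b3=1, b5=0, b6=1, b7=0, b9=1, b10=1, b11=1, b12=0, b13=0, b14=0, b15=0, b17=1, b18=1, b19=0, b20=1, b21=0, b22=0, b23=0, b24=0, b25=1, b26=0, b27=1, b28=0, b29=0, b30=1, b31=1.
p1 = XOR of data positions {3,5,7,9,11,13,15,17,19,21,23,25,27,29,31} = 1⊕0⊕0⊕1⊕1⊕0⊕0⊕1⊕0⊕0⊕0⊕1⊕1⊕0⊕1 = 1
p2 = XOR of data positions {3,6,7,10,11,14,15,18,19,22,23,26,27,30,31} = 1⊕1⊕0⊕1⊕1⊕0⊕0⊕1⊕0⊕0⊕0⊕0⊕1⊕1⊕1 = 0
p4 = XOR of data positions {5,6,7,12,13,14,15,20,21,22,23,28,29,30,31} = 0⊕1⊕0⊕0⊕0⊕0⊕0⊕1⊕0⊕0⊕0⊕0⊕0⊕1⊕1 = 0
p8 = XOR of data positions {9,10,11,12,13,14,15,24,25,26,27,28,29,30,31} = 1⊕1⊕1⊕0⊕0⊕0⊕0⊕0⊕1⊕0⊕1⊕0⊕0⊕1⊕1 = 1
p16 = XOR of data positions {17,18,19,20,21,22,23,24,25,26,27,28,29,30,31} = 1⊕1⊕0⊕1⊕0⊕0⊕0⊕0⊕1⊕0⊕1⊕0⊕0⊕1⊕1 = 1
Parity bits p1,p2,p4,p8,p16 = 10011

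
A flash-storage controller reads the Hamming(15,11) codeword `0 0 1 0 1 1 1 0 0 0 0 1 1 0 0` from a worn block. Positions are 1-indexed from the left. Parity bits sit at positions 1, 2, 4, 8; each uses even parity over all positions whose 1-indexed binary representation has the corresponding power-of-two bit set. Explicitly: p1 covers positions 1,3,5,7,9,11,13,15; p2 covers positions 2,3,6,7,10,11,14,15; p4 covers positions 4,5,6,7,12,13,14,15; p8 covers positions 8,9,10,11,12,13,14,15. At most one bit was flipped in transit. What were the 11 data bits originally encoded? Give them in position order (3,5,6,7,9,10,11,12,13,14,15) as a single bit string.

s1: b1⊕b3⊕b5⊕b7⊕b9⊕b11⊕b13⊕b15 = 0⊕1⊕1⊕1⊕0⊕0⊕1⊕0 = 0
s2: b2⊕b3⊕b6⊕b7⊕b10⊕b11⊕b14⊕b15 = 0⊕1⊕1⊕1⊕0⊕0⊕0⊕0 = 1
s4: b4⊕b5⊕b6⊕b7⊕b12⊕b13⊕b14⊕b15 = 0⊕1⊕1⊕1⊕1⊕1⊕0⊕0 = 1
s8: b8⊕b9⊕b10⊕b11⊕b12⊕b13⊕b14⊕b15 = 0⊕0⊕0⊕0⊕1⊕1⊕0⊕0 = 0
Syndrome (s8...s1) = 0110 → position 6.
Flip bit 6: corrected codeword = 001010100001100
Data bits at positions 3,5,6,7,9,10,11,12,13,14,15: 11010001100

11010001100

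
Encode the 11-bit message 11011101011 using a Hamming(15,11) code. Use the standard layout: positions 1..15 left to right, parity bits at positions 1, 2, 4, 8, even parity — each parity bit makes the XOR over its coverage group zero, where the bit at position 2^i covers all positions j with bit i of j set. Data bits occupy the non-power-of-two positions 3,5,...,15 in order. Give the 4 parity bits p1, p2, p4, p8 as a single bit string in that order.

1111

Place data bits at non-power-of-two positions: b3=1, b5=1, b6=0, b7=1, b9=1, b10=1, b11=0, b12=1, b13=0, b14=1, b15=1.
p1 = XOR of data positions {3,5,7,9,11,13,15} = 1⊕1⊕1⊕1⊕0⊕0⊕1 = 1
p2 = XOR of data positions {3,6,7,10,11,14,15} = 1⊕0⊕1⊕1⊕0⊕1⊕1 = 1
p4 = XOR of data positions {5,6,7,12,13,14,15} = 1⊕0⊕1⊕1⊕0⊕1⊕1 = 1
p8 = XOR of data positions {9,10,11,12,13,14,15} = 1⊕1⊕0⊕1⊕0⊕1⊕1 = 1
Parity bits p1,p2,p4,p8 = 1111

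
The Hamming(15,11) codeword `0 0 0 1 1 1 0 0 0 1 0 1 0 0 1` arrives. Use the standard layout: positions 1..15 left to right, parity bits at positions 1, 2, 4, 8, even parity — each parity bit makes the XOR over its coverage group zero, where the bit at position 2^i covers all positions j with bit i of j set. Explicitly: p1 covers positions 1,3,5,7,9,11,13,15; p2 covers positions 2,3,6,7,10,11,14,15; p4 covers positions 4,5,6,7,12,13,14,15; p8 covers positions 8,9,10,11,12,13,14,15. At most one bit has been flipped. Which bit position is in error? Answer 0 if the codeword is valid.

14

s1: b1⊕b3⊕b5⊕b7⊕b9⊕b11⊕b13⊕b15 = 0⊕0⊕1⊕0⊕0⊕0⊕0⊕1 = 0
s2: b2⊕b3⊕b6⊕b7⊕b10⊕b11⊕b14⊕b15 = 0⊕0⊕1⊕0⊕1⊕0⊕0⊕1 = 1
s4: b4⊕b5⊕b6⊕b7⊕b12⊕b13⊕b14⊕b15 = 1⊕1⊕1⊕0⊕1⊕0⊕0⊕1 = 1
s8: b8⊕b9⊕b10⊕b11⊕b12⊕b13⊕b14⊕b15 = 0⊕0⊕1⊕0⊕1⊕0⊕0⊕1 = 1
Syndrome (s8...s1) = 1110 → position 14.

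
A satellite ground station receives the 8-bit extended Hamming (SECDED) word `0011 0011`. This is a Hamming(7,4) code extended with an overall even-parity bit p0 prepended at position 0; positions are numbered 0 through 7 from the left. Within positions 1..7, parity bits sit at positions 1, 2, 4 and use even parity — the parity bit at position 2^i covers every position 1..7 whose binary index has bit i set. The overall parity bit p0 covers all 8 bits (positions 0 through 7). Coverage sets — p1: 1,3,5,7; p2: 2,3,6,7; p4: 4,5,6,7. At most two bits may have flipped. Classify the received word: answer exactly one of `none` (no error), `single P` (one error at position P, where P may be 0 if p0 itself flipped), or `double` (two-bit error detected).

s1: b1⊕b3⊕b5⊕b7 = 0⊕1⊕0⊕1 = 0
s2: b2⊕b3⊕b6⊕b7 = 1⊕1⊕1⊕1 = 0
s4: b4⊕b5⊕b6⊕b7 = 0⊕0⊕1⊕1 = 0
Syndrome (s4...s1) = 000 → position 0 (no error).
Overall parity (XOR of all 8 bits, including p0): 0⊕0⊕1⊕1⊕0⊕0⊕1⊕1 = 0
Overall=0, syndrome position=0 → no error.

none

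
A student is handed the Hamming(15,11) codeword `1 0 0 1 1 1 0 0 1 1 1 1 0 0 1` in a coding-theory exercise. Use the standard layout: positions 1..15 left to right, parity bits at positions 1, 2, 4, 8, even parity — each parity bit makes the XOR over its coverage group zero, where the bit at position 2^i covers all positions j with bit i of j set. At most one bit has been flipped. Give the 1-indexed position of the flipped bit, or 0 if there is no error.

s1: b1⊕b3⊕b5⊕b7⊕b9⊕b11⊕b13⊕b15 = 1⊕0⊕1⊕0⊕1⊕1⊕0⊕1 = 1
s2: b2⊕b3⊕b6⊕b7⊕b10⊕b11⊕b14⊕b15 = 0⊕0⊕1⊕0⊕1⊕1⊕0⊕1 = 0
s4: b4⊕b5⊕b6⊕b7⊕b12⊕b13⊕b14⊕b15 = 1⊕1⊕1⊕0⊕1⊕0⊕0⊕1 = 1
s8: b8⊕b9⊕b10⊕b11⊕b12⊕b13⊕b14⊕b15 = 0⊕1⊕1⊕1⊕1⊕0⊕0⊕1 = 1
Syndrome (s8...s1) = 1101 → position 13.

13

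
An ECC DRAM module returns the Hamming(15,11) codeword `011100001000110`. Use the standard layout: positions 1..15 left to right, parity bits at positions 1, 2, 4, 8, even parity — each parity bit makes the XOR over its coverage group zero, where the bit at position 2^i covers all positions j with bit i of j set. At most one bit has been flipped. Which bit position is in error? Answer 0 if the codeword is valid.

s1: b1⊕b3⊕b5⊕b7⊕b9⊕b11⊕b13⊕b15 = 0⊕1⊕0⊕0⊕1⊕0⊕1⊕0 = 1
s2: b2⊕b3⊕b6⊕b7⊕b10⊕b11⊕b14⊕b15 = 1⊕1⊕0⊕0⊕0⊕0⊕1⊕0 = 1
s4: b4⊕b5⊕b6⊕b7⊕b12⊕b13⊕b14⊕b15 = 1⊕0⊕0⊕0⊕0⊕1⊕1⊕0 = 1
s8: b8⊕b9⊕b10⊕b11⊕b12⊕b13⊕b14⊕b15 = 0⊕1⊕0⊕0⊕0⊕1⊕1⊕0 = 1
Syndrome (s8...s1) = 1111 → position 15.

15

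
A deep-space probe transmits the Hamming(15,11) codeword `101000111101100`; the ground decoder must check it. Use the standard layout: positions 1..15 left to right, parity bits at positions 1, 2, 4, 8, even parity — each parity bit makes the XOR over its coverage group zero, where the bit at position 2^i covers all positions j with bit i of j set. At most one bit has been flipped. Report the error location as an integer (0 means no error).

15

s1: b1⊕b3⊕b5⊕b7⊕b9⊕b11⊕b13⊕b15 = 1⊕1⊕0⊕1⊕1⊕0⊕1⊕0 = 1
s2: b2⊕b3⊕b6⊕b7⊕b10⊕b11⊕b14⊕b15 = 0⊕1⊕0⊕1⊕1⊕0⊕0⊕0 = 1
s4: b4⊕b5⊕b6⊕b7⊕b12⊕b13⊕b14⊕b15 = 0⊕0⊕0⊕1⊕1⊕1⊕0⊕0 = 1
s8: b8⊕b9⊕b10⊕b11⊕b12⊕b13⊕b14⊕b15 = 1⊕1⊕1⊕0⊕1⊕1⊕0⊕0 = 1
Syndrome (s8...s1) = 1111 → position 15.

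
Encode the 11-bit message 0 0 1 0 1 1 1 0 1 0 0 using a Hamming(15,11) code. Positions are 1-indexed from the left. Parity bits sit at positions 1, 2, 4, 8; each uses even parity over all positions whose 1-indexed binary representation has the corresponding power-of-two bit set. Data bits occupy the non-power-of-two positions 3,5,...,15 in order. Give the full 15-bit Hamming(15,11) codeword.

110001001110100

Place data bits at non-power-of-two positions: b3=0, b5=0, b6=1, b7=0, b9=1, b10=1, b11=1, b12=0, b13=1, b14=0, b15=0.
p1 = XOR of data positions {3,5,7,9,11,13,15} = 0⊕0⊕0⊕1⊕1⊕1⊕0 = 1
p2 = XOR of data positions {3,6,7,10,11,14,15} = 0⊕1⊕0⊕1⊕1⊕0⊕0 = 1
p4 = XOR of data positions {5,6,7,12,13,14,15} = 0⊕1⊕0⊕0⊕1⊕0⊕0 = 0
p8 = XOR of data positions {9,10,11,12,13,14,15} = 1⊕1⊕1⊕0⊕1⊕0⊕0 = 0
Codeword b1..b15 = 110001001110100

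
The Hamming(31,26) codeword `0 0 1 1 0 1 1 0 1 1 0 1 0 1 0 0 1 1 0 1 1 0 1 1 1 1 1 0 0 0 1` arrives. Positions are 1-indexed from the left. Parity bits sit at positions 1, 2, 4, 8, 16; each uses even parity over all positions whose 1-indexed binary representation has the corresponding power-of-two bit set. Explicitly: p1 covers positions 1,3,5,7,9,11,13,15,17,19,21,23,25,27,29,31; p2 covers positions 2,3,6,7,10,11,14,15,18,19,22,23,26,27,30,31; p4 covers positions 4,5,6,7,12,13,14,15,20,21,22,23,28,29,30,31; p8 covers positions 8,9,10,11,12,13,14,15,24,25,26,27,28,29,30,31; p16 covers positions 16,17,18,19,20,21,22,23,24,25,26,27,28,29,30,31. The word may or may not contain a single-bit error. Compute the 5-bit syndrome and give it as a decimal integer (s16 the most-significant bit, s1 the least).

13

s1: b1⊕b3⊕b5⊕b7⊕b9⊕b11⊕b13⊕b15⊕b17⊕b19⊕b21⊕b23⊕b25⊕b27⊕b29⊕b31 = 0⊕1⊕0⊕1⊕1⊕0⊕0⊕0⊕1⊕0⊕1⊕1⊕1⊕1⊕0⊕1 = 1
s2: b2⊕b3⊕b6⊕b7⊕b10⊕b11⊕b14⊕b15⊕b18⊕b19⊕b22⊕b23⊕b26⊕b27⊕b30⊕b31 = 0⊕1⊕1⊕1⊕1⊕0⊕1⊕0⊕1⊕0⊕0⊕1⊕1⊕1⊕0⊕1 = 0
s4: b4⊕b5⊕b6⊕b7⊕b12⊕b13⊕b14⊕b15⊕b20⊕b21⊕b22⊕b23⊕b28⊕b29⊕b30⊕b31 = 1⊕0⊕1⊕1⊕1⊕0⊕1⊕0⊕1⊕1⊕0⊕1⊕0⊕0⊕0⊕1 = 1
s8: b8⊕b9⊕b10⊕b11⊕b12⊕b13⊕b14⊕b15⊕b24⊕b25⊕b26⊕b27⊕b28⊕b29⊕b30⊕b31 = 0⊕1⊕1⊕0⊕1⊕0⊕1⊕0⊕1⊕1⊕1⊕1⊕0⊕0⊕0⊕1 = 1
s16: b16⊕b17⊕b18⊕b19⊕b20⊕b21⊕b22⊕b23⊕b24⊕b25⊕b26⊕b27⊕b28⊕b29⊕b30⊕b31 = 0⊕1⊕1⊕0⊕1⊕1⊕0⊕1⊕1⊕1⊕1⊕1⊕0⊕0⊕0⊕1 = 0
Syndrome (s16...s1) = 01101 → position 13.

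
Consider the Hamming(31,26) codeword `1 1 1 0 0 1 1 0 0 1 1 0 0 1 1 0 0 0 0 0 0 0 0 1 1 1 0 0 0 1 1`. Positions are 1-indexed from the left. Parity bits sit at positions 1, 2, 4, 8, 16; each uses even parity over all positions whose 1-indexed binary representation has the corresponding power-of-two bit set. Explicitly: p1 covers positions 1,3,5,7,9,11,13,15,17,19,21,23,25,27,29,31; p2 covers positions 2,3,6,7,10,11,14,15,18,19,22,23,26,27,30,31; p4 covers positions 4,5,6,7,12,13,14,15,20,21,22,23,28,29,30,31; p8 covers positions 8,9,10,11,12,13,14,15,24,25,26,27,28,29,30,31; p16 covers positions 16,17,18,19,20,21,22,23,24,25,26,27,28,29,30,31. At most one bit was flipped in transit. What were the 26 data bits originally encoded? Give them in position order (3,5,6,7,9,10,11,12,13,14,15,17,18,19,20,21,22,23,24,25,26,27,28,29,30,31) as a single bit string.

s1: b1⊕b3⊕b5⊕b7⊕b9⊕b11⊕b13⊕b15⊕b17⊕b19⊕b21⊕b23⊕b25⊕b27⊕b29⊕b31 = 1⊕1⊕0⊕1⊕0⊕1⊕0⊕1⊕0⊕0⊕0⊕0⊕1⊕0⊕0⊕1 = 1
s2: b2⊕b3⊕b6⊕b7⊕b10⊕b11⊕b14⊕b15⊕b18⊕b19⊕b22⊕b23⊕b26⊕b27⊕b30⊕b31 = 1⊕1⊕1⊕1⊕1⊕1⊕1⊕1⊕0⊕0⊕0⊕0⊕1⊕0⊕1⊕1 = 1
s4: b4⊕b5⊕b6⊕b7⊕b12⊕b13⊕b14⊕b15⊕b20⊕b21⊕b22⊕b23⊕b28⊕b29⊕b30⊕b31 = 0⊕0⊕1⊕1⊕0⊕0⊕1⊕1⊕0⊕0⊕0⊕0⊕0⊕0⊕1⊕1 = 0
s8: b8⊕b9⊕b10⊕b11⊕b12⊕b13⊕b14⊕b15⊕b24⊕b25⊕b26⊕b27⊕b28⊕b29⊕b30⊕b31 = 0⊕0⊕1⊕1⊕0⊕0⊕1⊕1⊕1⊕1⊕1⊕0⊕0⊕0⊕1⊕1 = 1
s16: b16⊕b17⊕b18⊕b19⊕b20⊕b21⊕b22⊕b23⊕b24⊕b25⊕b26⊕b27⊕b28⊕b29⊕b30⊕b31 = 0⊕0⊕0⊕0⊕0⊕0⊕0⊕0⊕1⊕1⊕1⊕0⊕0⊕0⊕1⊕1 = 1
Syndrome (s16...s1) = 11011 → position 27.
Flip bit 27: corrected codeword = 1110011001100110000000011110011
Data bits at positions 3,5,6,7,9,10,11,12,13,14,15,17,18,19,20,21,22,23,24,25,26,27,28,29,30,31: 10110110011000000011110011

10110110011000000011110011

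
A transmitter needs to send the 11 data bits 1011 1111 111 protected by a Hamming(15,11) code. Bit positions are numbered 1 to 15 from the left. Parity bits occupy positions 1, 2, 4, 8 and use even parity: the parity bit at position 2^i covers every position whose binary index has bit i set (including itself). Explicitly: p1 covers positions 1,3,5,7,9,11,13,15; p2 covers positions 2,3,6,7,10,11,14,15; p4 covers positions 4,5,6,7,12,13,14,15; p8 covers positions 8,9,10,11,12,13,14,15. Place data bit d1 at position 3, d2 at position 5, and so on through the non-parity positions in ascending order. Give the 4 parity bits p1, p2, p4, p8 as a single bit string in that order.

Place data bits at non-power-of-two positions: b3=1, b5=0, b6=1, b7=1, b9=1, b10=1, b11=1, b12=1, b13=1, b14=1, b15=1.
p1 = XOR of data positions {3,5,7,9,11,13,15} = 1⊕0⊕1⊕1⊕1⊕1⊕1 = 0
p2 = XOR of data positions {3,6,7,10,11,14,15} = 1⊕1⊕1⊕1⊕1⊕1⊕1 = 1
p4 = XOR of data positions {5,6,7,12,13,14,15} = 0⊕1⊕1⊕1⊕1⊕1⊕1 = 0
p8 = XOR of data positions {9,10,11,12,13,14,15} = 1⊕1⊕1⊕1⊕1⊕1⊕1 = 1
Parity bits p1,p2,p4,p8 = 0101

0101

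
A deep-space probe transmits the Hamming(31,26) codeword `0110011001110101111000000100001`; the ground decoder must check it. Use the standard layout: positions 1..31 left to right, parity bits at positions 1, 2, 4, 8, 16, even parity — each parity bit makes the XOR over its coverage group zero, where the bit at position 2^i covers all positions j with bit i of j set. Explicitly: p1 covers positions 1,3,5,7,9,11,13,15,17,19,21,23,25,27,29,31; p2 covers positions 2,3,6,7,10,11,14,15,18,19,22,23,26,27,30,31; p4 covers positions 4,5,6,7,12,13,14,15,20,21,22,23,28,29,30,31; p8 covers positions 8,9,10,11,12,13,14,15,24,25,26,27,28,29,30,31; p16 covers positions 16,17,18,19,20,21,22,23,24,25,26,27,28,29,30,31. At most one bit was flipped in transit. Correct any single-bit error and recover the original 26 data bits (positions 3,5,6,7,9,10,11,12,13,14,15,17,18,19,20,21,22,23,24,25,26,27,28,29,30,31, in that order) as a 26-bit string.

s1: b1⊕b3⊕b5⊕b7⊕b9⊕b11⊕b13⊕b15⊕b17⊕b19⊕b21⊕b23⊕b25⊕b27⊕b29⊕b31 = 0⊕1⊕0⊕1⊕0⊕1⊕0⊕0⊕1⊕1⊕0⊕0⊕0⊕0⊕0⊕1 = 0
s2: b2⊕b3⊕b6⊕b7⊕b10⊕b11⊕b14⊕b15⊕b18⊕b19⊕b22⊕b23⊕b26⊕b27⊕b30⊕b31 = 1⊕1⊕1⊕1⊕1⊕1⊕1⊕0⊕1⊕1⊕0⊕0⊕1⊕0⊕0⊕1 = 1
s4: b4⊕b5⊕b6⊕b7⊕b12⊕b13⊕b14⊕b15⊕b20⊕b21⊕b22⊕b23⊕b28⊕b29⊕b30⊕b31 = 0⊕0⊕1⊕1⊕1⊕0⊕1⊕0⊕0⊕0⊕0⊕0⊕0⊕0⊕0⊕1 = 1
s8: b8⊕b9⊕b10⊕b11⊕b12⊕b13⊕b14⊕b15⊕b24⊕b25⊕b26⊕b27⊕b28⊕b29⊕b30⊕b31 = 0⊕0⊕1⊕1⊕1⊕0⊕1⊕0⊕0⊕0⊕1⊕0⊕0⊕0⊕0⊕1 = 0
s16: b16⊕b17⊕b18⊕b19⊕b20⊕b21⊕b22⊕b23⊕b24⊕b25⊕b26⊕b27⊕b28⊕b29⊕b30⊕b31 = 1⊕1⊕1⊕1⊕0⊕0⊕0⊕0⊕0⊕0⊕1⊕0⊕0⊕0⊕0⊕1 = 0
Syndrome (s16...s1) = 00110 → position 6.
Flip bit 6: corrected codeword = 0110001001110101111000000100001
Data bits at positions 3,5,6,7,9,10,11,12,13,14,15,17,18,19,20,21,22,23,24,25,26,27,28,29,30,31: 10010111010111000000100001

10010111010111000000100001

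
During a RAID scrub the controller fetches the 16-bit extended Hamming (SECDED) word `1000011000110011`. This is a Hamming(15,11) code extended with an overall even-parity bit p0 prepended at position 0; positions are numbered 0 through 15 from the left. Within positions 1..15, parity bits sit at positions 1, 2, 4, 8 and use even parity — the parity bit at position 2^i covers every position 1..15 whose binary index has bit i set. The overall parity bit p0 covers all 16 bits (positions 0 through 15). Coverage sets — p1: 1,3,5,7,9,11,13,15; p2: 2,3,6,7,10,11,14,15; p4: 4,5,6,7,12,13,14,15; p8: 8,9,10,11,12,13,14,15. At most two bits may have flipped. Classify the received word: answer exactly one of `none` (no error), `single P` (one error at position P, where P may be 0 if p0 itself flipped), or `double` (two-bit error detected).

single 3

s1: b1⊕b3⊕b5⊕b7⊕b9⊕b11⊕b13⊕b15 = 0⊕0⊕1⊕0⊕0⊕1⊕0⊕1 = 1
s2: b2⊕b3⊕b6⊕b7⊕b10⊕b11⊕b14⊕b15 = 0⊕0⊕1⊕0⊕1⊕1⊕1⊕1 = 1
s4: b4⊕b5⊕b6⊕b7⊕b12⊕b13⊕b14⊕b15 = 0⊕1⊕1⊕0⊕0⊕0⊕1⊕1 = 0
s8: b8⊕b9⊕b10⊕b11⊕b12⊕b13⊕b14⊕b15 = 0⊕0⊕1⊕1⊕0⊕0⊕1⊕1 = 0
Syndrome (s8...s1) = 0011 → position 3.
Overall parity (XOR of all 16 bits, including p0): 1⊕0⊕0⊕0⊕0⊕1⊕1⊕0⊕0⊕0⊕1⊕1⊕0⊕0⊕1⊕1 = 1
Overall=1, syndrome position=3 → single-bit error at position 3.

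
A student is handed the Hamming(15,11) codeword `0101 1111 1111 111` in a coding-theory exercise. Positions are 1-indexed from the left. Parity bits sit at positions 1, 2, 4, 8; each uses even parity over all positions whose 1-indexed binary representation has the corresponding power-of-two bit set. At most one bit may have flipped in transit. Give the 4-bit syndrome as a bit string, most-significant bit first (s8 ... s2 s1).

s1: b1⊕b3⊕b5⊕b7⊕b9⊕b11⊕b13⊕b15 = 0⊕0⊕1⊕1⊕1⊕1⊕1⊕1 = 0
s2: b2⊕b3⊕b6⊕b7⊕b10⊕b11⊕b14⊕b15 = 1⊕0⊕1⊕1⊕1⊕1⊕1⊕1 = 1
s4: b4⊕b5⊕b6⊕b7⊕b12⊕b13⊕b14⊕b15 = 1⊕1⊕1⊕1⊕1⊕1⊕1⊕1 = 0
s8: b8⊕b9⊕b10⊕b11⊕b12⊕b13⊕b14⊕b15 = 1⊕1⊕1⊕1⊕1⊕1⊕1⊕1 = 0
Syndrome (s8...s1) = 0010 → position 2.

0010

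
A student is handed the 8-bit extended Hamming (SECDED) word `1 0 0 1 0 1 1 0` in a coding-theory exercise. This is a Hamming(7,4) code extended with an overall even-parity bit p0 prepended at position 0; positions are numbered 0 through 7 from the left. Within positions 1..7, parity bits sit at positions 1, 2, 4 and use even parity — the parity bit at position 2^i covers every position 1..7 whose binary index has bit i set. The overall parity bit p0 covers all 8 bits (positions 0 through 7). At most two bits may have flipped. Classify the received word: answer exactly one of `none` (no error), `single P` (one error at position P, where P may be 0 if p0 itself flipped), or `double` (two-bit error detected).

none

s1: b1⊕b3⊕b5⊕b7 = 0⊕1⊕1⊕0 = 0
s2: b2⊕b3⊕b6⊕b7 = 0⊕1⊕1⊕0 = 0
s4: b4⊕b5⊕b6⊕b7 = 0⊕1⊕1⊕0 = 0
Syndrome (s4...s1) = 000 → position 0 (no error).
Overall parity (XOR of all 8 bits, including p0): 1⊕0⊕0⊕1⊕0⊕1⊕1⊕0 = 0
Overall=0, syndrome position=0 → no error.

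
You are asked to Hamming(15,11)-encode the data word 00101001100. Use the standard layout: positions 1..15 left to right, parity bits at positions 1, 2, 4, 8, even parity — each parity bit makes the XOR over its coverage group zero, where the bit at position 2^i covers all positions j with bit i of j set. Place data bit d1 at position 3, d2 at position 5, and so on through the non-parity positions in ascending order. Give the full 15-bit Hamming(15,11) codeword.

010101011001100

Place data bits at non-power-of-two positions: b3=0, b5=0, b6=1, b7=0, b9=1, b10=0, b11=0, b12=1, b13=1, b14=0, b15=0.
p1 = XOR of data positions {3,5,7,9,11,13,15} = 0⊕0⊕0⊕1⊕0⊕1⊕0 = 0
p2 = XOR of data positions {3,6,7,10,11,14,15} = 0⊕1⊕0⊕0⊕0⊕0⊕0 = 1
p4 = XOR of data positions {5,6,7,12,13,14,15} = 0⊕1⊕0⊕1⊕1⊕0⊕0 = 1
p8 = XOR of data positions {9,10,11,12,13,14,15} = 1⊕0⊕0⊕1⊕1⊕0⊕0 = 1
Codeword b1..b15 = 010101011001100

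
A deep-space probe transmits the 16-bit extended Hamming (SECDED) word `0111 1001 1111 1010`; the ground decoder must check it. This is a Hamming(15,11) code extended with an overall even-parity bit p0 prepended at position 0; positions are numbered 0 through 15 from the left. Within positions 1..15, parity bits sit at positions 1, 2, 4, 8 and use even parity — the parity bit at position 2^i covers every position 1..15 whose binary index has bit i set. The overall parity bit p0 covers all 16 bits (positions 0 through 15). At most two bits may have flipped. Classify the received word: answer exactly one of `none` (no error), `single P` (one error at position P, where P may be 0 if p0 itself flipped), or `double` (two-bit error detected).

s1: b1⊕b3⊕b5⊕b7⊕b9⊕b11⊕b13⊕b15 = 1⊕1⊕0⊕1⊕1⊕1⊕0⊕0 = 1
s2: b2⊕b3⊕b6⊕b7⊕b10⊕b11⊕b14⊕b15 = 1⊕1⊕0⊕1⊕1⊕1⊕1⊕0 = 0
s4: b4⊕b5⊕b6⊕b7⊕b12⊕b13⊕b14⊕b15 = 1⊕0⊕0⊕1⊕1⊕0⊕1⊕0 = 0
s8: b8⊕b9⊕b10⊕b11⊕b12⊕b13⊕b14⊕b15 = 1⊕1⊕1⊕1⊕1⊕0⊕1⊕0 = 0
Syndrome (s8...s1) = 0001 → position 1.
Overall parity (XOR of all 16 bits, including p0): 0⊕1⊕1⊕1⊕1⊕0⊕0⊕1⊕1⊕1⊕1⊕1⊕1⊕0⊕1⊕0 = 1
Overall=1, syndrome position=1 → single-bit error at position 1.

single 1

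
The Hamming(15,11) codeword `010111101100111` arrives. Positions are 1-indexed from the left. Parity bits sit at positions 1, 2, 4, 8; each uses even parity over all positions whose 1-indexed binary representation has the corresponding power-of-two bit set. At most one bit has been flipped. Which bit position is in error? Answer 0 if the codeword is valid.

13

s1: b1⊕b3⊕b5⊕b7⊕b9⊕b11⊕b13⊕b15 = 0⊕0⊕1⊕1⊕1⊕0⊕1⊕1 = 1
s2: b2⊕b3⊕b6⊕b7⊕b10⊕b11⊕b14⊕b15 = 1⊕0⊕1⊕1⊕1⊕0⊕1⊕1 = 0
s4: b4⊕b5⊕b6⊕b7⊕b12⊕b13⊕b14⊕b15 = 1⊕1⊕1⊕1⊕0⊕1⊕1⊕1 = 1
s8: b8⊕b9⊕b10⊕b11⊕b12⊕b13⊕b14⊕b15 = 0⊕1⊕1⊕0⊕0⊕1⊕1⊕1 = 1
Syndrome (s8...s1) = 1101 → position 13.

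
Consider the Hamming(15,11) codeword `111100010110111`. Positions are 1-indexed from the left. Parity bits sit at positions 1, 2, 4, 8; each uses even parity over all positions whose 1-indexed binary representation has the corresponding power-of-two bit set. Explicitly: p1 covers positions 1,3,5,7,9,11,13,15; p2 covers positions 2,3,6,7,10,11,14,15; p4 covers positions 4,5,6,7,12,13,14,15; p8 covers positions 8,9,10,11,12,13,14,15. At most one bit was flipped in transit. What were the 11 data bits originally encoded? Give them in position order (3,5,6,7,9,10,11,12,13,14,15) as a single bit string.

10000110111

s1: b1⊕b3⊕b5⊕b7⊕b9⊕b11⊕b13⊕b15 = 1⊕1⊕0⊕0⊕0⊕1⊕1⊕1 = 1
s2: b2⊕b3⊕b6⊕b7⊕b10⊕b11⊕b14⊕b15 = 1⊕1⊕0⊕0⊕1⊕1⊕1⊕1 = 0
s4: b4⊕b5⊕b6⊕b7⊕b12⊕b13⊕b14⊕b15 = 1⊕0⊕0⊕0⊕0⊕1⊕1⊕1 = 0
s8: b8⊕b9⊕b10⊕b11⊕b12⊕b13⊕b14⊕b15 = 1⊕0⊕1⊕1⊕0⊕1⊕1⊕1 = 0
Syndrome (s8...s1) = 0001 → position 1.
Flip bit 1: corrected codeword = 011100010110111
Data bits at positions 3,5,6,7,9,10,11,12,13,14,15: 10000110111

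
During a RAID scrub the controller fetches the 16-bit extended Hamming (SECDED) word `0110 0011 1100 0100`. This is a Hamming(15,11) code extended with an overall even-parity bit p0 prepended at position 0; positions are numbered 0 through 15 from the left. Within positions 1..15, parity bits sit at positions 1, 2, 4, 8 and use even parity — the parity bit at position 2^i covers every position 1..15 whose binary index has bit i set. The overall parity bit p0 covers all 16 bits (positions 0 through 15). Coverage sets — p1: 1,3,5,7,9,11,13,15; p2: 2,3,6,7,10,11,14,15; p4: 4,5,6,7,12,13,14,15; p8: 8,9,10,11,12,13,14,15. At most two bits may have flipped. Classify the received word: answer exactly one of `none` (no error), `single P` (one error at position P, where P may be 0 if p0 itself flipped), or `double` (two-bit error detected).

s1: b1⊕b3⊕b5⊕b7⊕b9⊕b11⊕b13⊕b15 = 1⊕0⊕0⊕1⊕1⊕0⊕1⊕0 = 0
s2: b2⊕b3⊕b6⊕b7⊕b10⊕b11⊕b14⊕b15 = 1⊕0⊕1⊕1⊕0⊕0⊕0⊕0 = 1
s4: b4⊕b5⊕b6⊕b7⊕b12⊕b13⊕b14⊕b15 = 0⊕0⊕1⊕1⊕0⊕1⊕0⊕0 = 1
s8: b8⊕b9⊕b10⊕b11⊕b12⊕b13⊕b14⊕b15 = 1⊕1⊕0⊕0⊕0⊕1⊕0⊕0 = 1
Syndrome (s8...s1) = 1110 → position 14.
Overall parity (XOR of all 16 bits, including p0): 0⊕1⊕1⊕0⊕0⊕0⊕1⊕1⊕1⊕1⊕0⊕0⊕0⊕1⊕0⊕0 = 1
Overall=1, syndrome position=14 → single-bit error at position 14.

single 14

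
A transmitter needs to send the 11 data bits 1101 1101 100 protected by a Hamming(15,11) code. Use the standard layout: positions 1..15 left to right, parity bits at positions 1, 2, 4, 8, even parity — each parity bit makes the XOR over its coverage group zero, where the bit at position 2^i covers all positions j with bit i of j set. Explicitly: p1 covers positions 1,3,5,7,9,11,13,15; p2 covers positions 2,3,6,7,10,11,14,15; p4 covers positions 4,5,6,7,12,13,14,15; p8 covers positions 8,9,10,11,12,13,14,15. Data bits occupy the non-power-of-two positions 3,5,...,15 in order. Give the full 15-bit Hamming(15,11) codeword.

111010101101100

Place data bits at non-power-of-two positions: b3=1, b5=1, b6=0, b7=1, b9=1, b10=1, b11=0, b12=1, b13=1, b14=0, b15=0.
p1 = XOR of data positions {3,5,7,9,11,13,15} = 1⊕1⊕1⊕1⊕0⊕1⊕0 = 1
p2 = XOR of data positions {3,6,7,10,11,14,15} = 1⊕0⊕1⊕1⊕0⊕0⊕0 = 1
p4 = XOR of data positions {5,6,7,12,13,14,15} = 1⊕0⊕1⊕1⊕1⊕0⊕0 = 0
p8 = XOR of data positions {9,10,11,12,13,14,15} = 1⊕1⊕0⊕1⊕1⊕0⊕0 = 0
Codeword b1..b15 = 111010101101100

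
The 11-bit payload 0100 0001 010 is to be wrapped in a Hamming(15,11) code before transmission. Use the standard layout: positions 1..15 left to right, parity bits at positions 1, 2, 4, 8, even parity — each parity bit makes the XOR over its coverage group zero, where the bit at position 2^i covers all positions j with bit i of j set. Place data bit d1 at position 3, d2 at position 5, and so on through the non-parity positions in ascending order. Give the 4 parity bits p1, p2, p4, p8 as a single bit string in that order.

1110

Place data bits at non-power-of-two positions: b3=0, b5=1, b6=0, b7=0, b9=0, b10=0, b11=0, b12=1, b13=0, b14=1, b15=0.
p1 = XOR of data positions {3,5,7,9,11,13,15} = 0⊕1⊕0⊕0⊕0⊕0⊕0 = 1
p2 = XOR of data positions {3,6,7,10,11,14,15} = 0⊕0⊕0⊕0⊕0⊕1⊕0 = 1
p4 = XOR of data positions {5,6,7,12,13,14,15} = 1⊕0⊕0⊕1⊕0⊕1⊕0 = 1
p8 = XOR of data positions {9,10,11,12,13,14,15} = 0⊕0⊕0⊕1⊕0⊕1⊕0 = 0
Parity bits p1,p2,p4,p8 = 1110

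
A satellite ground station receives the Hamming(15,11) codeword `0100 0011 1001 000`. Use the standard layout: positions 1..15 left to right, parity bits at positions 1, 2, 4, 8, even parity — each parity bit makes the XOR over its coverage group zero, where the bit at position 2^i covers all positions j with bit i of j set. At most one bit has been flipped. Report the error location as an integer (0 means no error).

8

s1: b1⊕b3⊕b5⊕b7⊕b9⊕b11⊕b13⊕b15 = 0⊕0⊕0⊕1⊕1⊕0⊕0⊕0 = 0
s2: b2⊕b3⊕b6⊕b7⊕b10⊕b11⊕b14⊕b15 = 1⊕0⊕0⊕1⊕0⊕0⊕0⊕0 = 0
s4: b4⊕b5⊕b6⊕b7⊕b12⊕b13⊕b14⊕b15 = 0⊕0⊕0⊕1⊕1⊕0⊕0⊕0 = 0
s8: b8⊕b9⊕b10⊕b11⊕b12⊕b13⊕b14⊕b15 = 1⊕1⊕0⊕0⊕1⊕0⊕0⊕0 = 1
Syndrome (s8...s1) = 1000 → position 8.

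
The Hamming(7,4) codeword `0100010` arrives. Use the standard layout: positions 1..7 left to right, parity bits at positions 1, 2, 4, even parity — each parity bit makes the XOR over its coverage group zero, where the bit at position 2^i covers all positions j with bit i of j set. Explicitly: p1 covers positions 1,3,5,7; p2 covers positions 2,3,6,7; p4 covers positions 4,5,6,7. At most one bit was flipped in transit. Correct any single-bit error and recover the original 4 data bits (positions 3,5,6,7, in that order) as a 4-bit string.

s1: b1⊕b3⊕b5⊕b7 = 0⊕0⊕0⊕0 = 0
s2: b2⊕b3⊕b6⊕b7 = 1⊕0⊕1⊕0 = 0
s4: b4⊕b5⊕b6⊕b7 = 0⊕0⊕1⊕0 = 1
Syndrome (s4...s1) = 100 → position 4.
Flip bit 4: corrected codeword = 0101010
Data bits at positions 3,5,6,7: 0010

0010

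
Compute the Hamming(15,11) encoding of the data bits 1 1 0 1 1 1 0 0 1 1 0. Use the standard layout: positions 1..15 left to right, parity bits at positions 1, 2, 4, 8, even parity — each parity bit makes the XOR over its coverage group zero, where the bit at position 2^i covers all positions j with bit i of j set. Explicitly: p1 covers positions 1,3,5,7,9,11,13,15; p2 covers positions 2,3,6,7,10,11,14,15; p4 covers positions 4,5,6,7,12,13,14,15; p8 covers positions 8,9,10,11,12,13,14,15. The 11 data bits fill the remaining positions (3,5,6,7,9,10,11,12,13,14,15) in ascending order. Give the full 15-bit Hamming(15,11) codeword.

Place data bits at non-power-of-two positions: b3=1, b5=1, b6=0, b7=1, b9=1, b10=1, b11=0, b12=0, b13=1, b14=1, b15=0.
p1 = XOR of data positions {3,5,7,9,11,13,15} = 1⊕1⊕1⊕1⊕0⊕1⊕0 = 1
p2 = XOR of data positions {3,6,7,10,11,14,15} = 1⊕0⊕1⊕1⊕0⊕1⊕0 = 0
p4 = XOR of data positions {5,6,7,12,13,14,15} = 1⊕0⊕1⊕0⊕1⊕1⊕0 = 0
p8 = XOR of data positions {9,10,11,12,13,14,15} = 1⊕1⊕0⊕0⊕1⊕1⊕0 = 0
Codeword b1..b15 = 101010101100110

101010101100110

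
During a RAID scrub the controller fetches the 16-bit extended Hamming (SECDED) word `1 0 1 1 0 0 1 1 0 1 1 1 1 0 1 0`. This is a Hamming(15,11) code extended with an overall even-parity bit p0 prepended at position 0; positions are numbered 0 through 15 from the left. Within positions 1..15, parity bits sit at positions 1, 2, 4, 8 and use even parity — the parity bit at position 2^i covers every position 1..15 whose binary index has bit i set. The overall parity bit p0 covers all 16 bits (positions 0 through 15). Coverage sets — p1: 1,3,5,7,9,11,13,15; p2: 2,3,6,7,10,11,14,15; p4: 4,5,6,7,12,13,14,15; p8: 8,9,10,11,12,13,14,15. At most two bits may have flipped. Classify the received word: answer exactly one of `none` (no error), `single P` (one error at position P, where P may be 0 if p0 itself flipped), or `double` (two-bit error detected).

s1: b1⊕b3⊕b5⊕b7⊕b9⊕b11⊕b13⊕b15 = 0⊕1⊕0⊕1⊕1⊕1⊕0⊕0 = 0
s2: b2⊕b3⊕b6⊕b7⊕b10⊕b11⊕b14⊕b15 = 1⊕1⊕1⊕1⊕1⊕1⊕1⊕0 = 1
s4: b4⊕b5⊕b6⊕b7⊕b12⊕b13⊕b14⊕b15 = 0⊕0⊕1⊕1⊕1⊕0⊕1⊕0 = 0
s8: b8⊕b9⊕b10⊕b11⊕b12⊕b13⊕b14⊕b15 = 0⊕1⊕1⊕1⊕1⊕0⊕1⊕0 = 1
Syndrome (s8...s1) = 1010 → position 10.
Overall parity (XOR of all 16 bits, including p0): 1⊕0⊕1⊕1⊕0⊕0⊕1⊕1⊕0⊕1⊕1⊕1⊕1⊕0⊕1⊕0 = 0
Overall=0, syndrome position=10 → double-bit error detected (uncorrectable).

double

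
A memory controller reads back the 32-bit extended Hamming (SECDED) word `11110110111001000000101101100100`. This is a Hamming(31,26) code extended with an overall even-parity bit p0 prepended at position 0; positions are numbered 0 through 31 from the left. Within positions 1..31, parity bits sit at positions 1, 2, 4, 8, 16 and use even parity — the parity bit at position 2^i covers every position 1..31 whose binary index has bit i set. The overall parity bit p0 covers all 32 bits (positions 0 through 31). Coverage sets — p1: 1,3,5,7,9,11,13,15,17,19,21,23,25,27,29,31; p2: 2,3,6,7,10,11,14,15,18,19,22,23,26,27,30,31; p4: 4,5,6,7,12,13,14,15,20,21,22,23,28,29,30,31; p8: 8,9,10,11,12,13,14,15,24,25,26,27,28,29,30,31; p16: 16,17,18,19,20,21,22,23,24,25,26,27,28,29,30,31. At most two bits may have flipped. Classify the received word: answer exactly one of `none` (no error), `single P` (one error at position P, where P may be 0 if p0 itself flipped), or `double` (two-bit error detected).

s1: b1⊕b3⊕b5⊕b7⊕b9⊕b11⊕b13⊕b15⊕b17⊕b19⊕b21⊕b23⊕b25⊕b27⊕b29⊕b31 = 1⊕1⊕1⊕0⊕1⊕0⊕1⊕0⊕0⊕0⊕0⊕1⊕1⊕0⊕1⊕0 = 0
s2: b2⊕b3⊕b6⊕b7⊕b10⊕b11⊕b14⊕b15⊕b18⊕b19⊕b22⊕b23⊕b26⊕b27⊕b30⊕b31 = 1⊕1⊕1⊕0⊕1⊕0⊕0⊕0⊕0⊕0⊕1⊕1⊕1⊕0⊕0⊕0 = 1
s4: b4⊕b5⊕b6⊕b7⊕b12⊕b13⊕b14⊕b15⊕b20⊕b21⊕b22⊕b23⊕b28⊕b29⊕b30⊕b31 = 0⊕1⊕1⊕0⊕0⊕1⊕0⊕0⊕1⊕0⊕1⊕1⊕0⊕1⊕0⊕0 = 1
s8: b8⊕b9⊕b10⊕b11⊕b12⊕b13⊕b14⊕b15⊕b24⊕b25⊕b26⊕b27⊕b28⊕b29⊕b30⊕b31 = 1⊕1⊕1⊕0⊕0⊕1⊕0⊕0⊕0⊕1⊕1⊕0⊕0⊕1⊕0⊕0 = 1
s16: b16⊕b17⊕b18⊕b19⊕b20⊕b21⊕b22⊕b23⊕b24⊕b25⊕b26⊕b27⊕b28⊕b29⊕b30⊕b31 = 0⊕0⊕0⊕0⊕1⊕0⊕1⊕1⊕0⊕1⊕1⊕0⊕0⊕1⊕0⊕0 = 0
Syndrome (s16...s1) = 01110 → position 14.
Overall parity (XOR of all 32 bits, including p0): 1⊕1⊕1⊕1⊕0⊕1⊕1⊕0⊕1⊕1⊕1⊕0⊕0⊕1⊕0⊕0⊕0⊕0⊕0⊕0⊕1⊕0⊕1⊕1⊕0⊕1⊕1⊕0⊕0⊕1⊕0⊕0 = 0
Overall=0, syndrome position=14 → double-bit error detected (uncorrectable).

double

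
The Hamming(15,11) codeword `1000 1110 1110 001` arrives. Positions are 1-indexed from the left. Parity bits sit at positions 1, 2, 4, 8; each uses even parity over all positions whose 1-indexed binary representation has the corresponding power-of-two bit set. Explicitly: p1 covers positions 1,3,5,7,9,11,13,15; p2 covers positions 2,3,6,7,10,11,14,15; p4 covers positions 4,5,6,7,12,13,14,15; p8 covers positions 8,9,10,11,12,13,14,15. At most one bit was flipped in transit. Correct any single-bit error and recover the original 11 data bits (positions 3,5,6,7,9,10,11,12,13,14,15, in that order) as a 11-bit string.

01111110001

s1: b1⊕b3⊕b5⊕b7⊕b9⊕b11⊕b13⊕b15 = 1⊕0⊕1⊕1⊕1⊕1⊕0⊕1 = 0
s2: b2⊕b3⊕b6⊕b7⊕b10⊕b11⊕b14⊕b15 = 0⊕0⊕1⊕1⊕1⊕1⊕0⊕1 = 1
s4: b4⊕b5⊕b6⊕b7⊕b12⊕b13⊕b14⊕b15 = 0⊕1⊕1⊕1⊕0⊕0⊕0⊕1 = 0
s8: b8⊕b9⊕b10⊕b11⊕b12⊕b13⊕b14⊕b15 = 0⊕1⊕1⊕1⊕0⊕0⊕0⊕1 = 0
Syndrome (s8...s1) = 0010 → position 2.
Flip bit 2: corrected codeword = 110011101110001
Data bits at positions 3,5,6,7,9,10,11,12,13,14,15: 01111110001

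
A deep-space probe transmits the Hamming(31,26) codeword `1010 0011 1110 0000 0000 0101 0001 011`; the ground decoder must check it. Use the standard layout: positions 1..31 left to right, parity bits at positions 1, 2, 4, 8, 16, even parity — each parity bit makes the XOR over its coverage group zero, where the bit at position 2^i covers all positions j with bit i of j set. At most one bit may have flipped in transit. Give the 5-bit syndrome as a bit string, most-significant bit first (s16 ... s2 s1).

s1: b1⊕b3⊕b5⊕b7⊕b9⊕b11⊕b13⊕b15⊕b17⊕b19⊕b21⊕b23⊕b25⊕b27⊕b29⊕b31 = 1⊕1⊕0⊕1⊕1⊕1⊕0⊕0⊕0⊕0⊕0⊕0⊕0⊕0⊕0⊕1 = 0
s2: b2⊕b3⊕b6⊕b7⊕b10⊕b11⊕b14⊕b15⊕b18⊕b19⊕b22⊕b23⊕b26⊕b27⊕b30⊕b31 = 0⊕1⊕0⊕1⊕1⊕1⊕0⊕0⊕0⊕0⊕1⊕0⊕0⊕0⊕1⊕1 = 1
s4: b4⊕b5⊕b6⊕b7⊕b12⊕b13⊕b14⊕b15⊕b20⊕b21⊕b22⊕b23⊕b28⊕b29⊕b30⊕b31 = 0⊕0⊕0⊕1⊕0⊕0⊕0⊕0⊕0⊕0⊕1⊕0⊕1⊕0⊕1⊕1 = 1
s8: b8⊕b9⊕b10⊕b11⊕b12⊕b13⊕b14⊕b15⊕b24⊕b25⊕b26⊕b27⊕b28⊕b29⊕b30⊕b31 = 1⊕1⊕1⊕1⊕0⊕0⊕0⊕0⊕1⊕0⊕0⊕0⊕1⊕0⊕1⊕1 = 0
s16: b16⊕b17⊕b18⊕b19⊕b20⊕b21⊕b22⊕b23⊕b24⊕b25⊕b26⊕b27⊕b28⊕b29⊕b30⊕b31 = 0⊕0⊕0⊕0⊕0⊕0⊕1⊕0⊕1⊕0⊕0⊕0⊕1⊕0⊕1⊕1 = 1
Syndrome (s16...s1) = 10110 → position 22.

10110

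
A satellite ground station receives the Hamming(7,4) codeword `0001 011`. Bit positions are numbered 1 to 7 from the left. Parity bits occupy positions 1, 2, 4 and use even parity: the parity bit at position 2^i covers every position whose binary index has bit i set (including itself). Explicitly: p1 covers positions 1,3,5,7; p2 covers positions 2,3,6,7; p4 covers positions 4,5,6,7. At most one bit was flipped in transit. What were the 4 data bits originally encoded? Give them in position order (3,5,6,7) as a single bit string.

s1: b1⊕b3⊕b5⊕b7 = 0⊕0⊕0⊕1 = 1
s2: b2⊕b3⊕b6⊕b7 = 0⊕0⊕1⊕1 = 0
s4: b4⊕b5⊕b6⊕b7 = 1⊕0⊕1⊕1 = 1
Syndrome (s4...s1) = 101 → position 5.
Flip bit 5: corrected codeword = 0001111
Data bits at positions 3,5,6,7: 0111

0111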